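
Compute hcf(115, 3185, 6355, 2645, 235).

gcd(115, 3185): 3185 = 27·115 + 80; 115 = 1·80 + 35; 80 = 2·35 + 10; 35 = 3·10 + 5; 10 = 2·5 + 0 → 5
gcd(5, 6355): 6355 = 1271·5 + 0 → 5
gcd(5, 2645): 2645 = 529·5 + 0 → 5
gcd(5, 235): 235 = 47·5 + 0 → 5

5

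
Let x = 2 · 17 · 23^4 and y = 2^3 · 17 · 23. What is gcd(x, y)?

min exponent per shared prime: 2 · 17 · 23 = 782

782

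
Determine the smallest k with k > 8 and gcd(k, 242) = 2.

10

242 = 2·121. Any k with gcd(k, 242) = 2 is a multiple of 2, say 2s, with s coprime to 121.
Need s > 8/2, so s ≥ 5. First s ≥ 5 with gcd(s, 121) = 1 is s = 5. Thus k = 2·5 = 10.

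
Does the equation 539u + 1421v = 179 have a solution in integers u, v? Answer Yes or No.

By Bézout, 539u + 1421v = 179 has integer solutions iff gcd(539, 1421) | 179.
Euclid: 1421 = 2·539 + 343; 539 = 1·343 + 196; 343 = 1·196 + 147; 196 = 1·147 + 49; 147 = 3·49 + 0. gcd = 49; 179 mod 49 = 32. No.

No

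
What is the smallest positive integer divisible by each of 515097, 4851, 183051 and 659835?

515097 = 3² · 11³ · 43; 4851 = 3² · 7² · 11; 183051 = 3² · 11 · 43²; 659835 = 3² · 5 · 11 · 31 · 43
lcm takes max exponent of each prime: 3² · 5 · 7² · 11³ · 31 · 43² = 168222953745

168222953745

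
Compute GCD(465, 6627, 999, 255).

gcd(465, 6627): 6627 = 14·465 + 117; 465 = 3·117 + 114; 117 = 1·114 + 3; 114 = 38·3 + 0 → 3
gcd(3, 999): 999 = 333·3 + 0 → 3
gcd(3, 255): 255 = 85·3 + 0 → 3

3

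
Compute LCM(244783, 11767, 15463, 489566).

244783 = 7 · 11² · 17²; 11767 = 7 · 41²; 15463 = 7 · 47²; 489566 = 2 · 7 · 11² · 17²
lcm takes max exponent of each prime: 2 · 7 · 11² · 17² · 41² · 47² = 1817919625214

1817919625214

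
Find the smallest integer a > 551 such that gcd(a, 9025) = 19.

589

9025 = 19·475. Any a with gcd(a, 9025) = 19 is a multiple of 19, say 19s, with s coprime to 475.
Need s > 551/19, so s ≥ 30. First s ≥ 30 with gcd(s, 475) = 1 is s = 31. Thus a = 19·31 = 589.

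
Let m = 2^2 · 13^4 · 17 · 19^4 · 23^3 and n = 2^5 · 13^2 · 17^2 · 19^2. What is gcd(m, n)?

4148612

min exponent per shared prime: 2^2 · 13^2 · 17 · 19^2 = 4148612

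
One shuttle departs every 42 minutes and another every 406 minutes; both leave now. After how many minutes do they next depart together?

1218

gcd first: 406 = 9·42 + 28; 42 = 1·28 + 14; 28 = 2·14 + 0 → gcd = 14
lcm = 42·406/gcd = 17052/14 = 1218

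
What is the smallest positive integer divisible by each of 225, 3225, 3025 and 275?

lcm(225, 3225) = 225·3225/gcd = 725625/75 = 9675
lcm(9675, 3025) = 9675·3025/gcd = 29266875/25 = 1170675
lcm(1170675, 275) = 1170675·275/gcd = 321935625/275 = 1170675

1170675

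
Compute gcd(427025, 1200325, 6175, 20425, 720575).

427025 = 5² · 19 · 29 · 31; 1200325 = 5² · 7 · 19³; 6175 = 5² · 13 · 19; 20425 = 5² · 19 · 43; 720575 = 5² · 19 · 37 · 41
gcd takes min exponent of each prime: 5² · 19 = 475

475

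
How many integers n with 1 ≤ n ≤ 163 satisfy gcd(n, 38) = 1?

78

38 = 2·19. Inclusion–exclusion on these primes:
163 − ⌊163/2⌋ − ⌊163/19⌋ + ⌊163/38⌋ = 78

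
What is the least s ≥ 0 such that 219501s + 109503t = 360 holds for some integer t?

3319

Euclid: 219501 = 2·109503 + 495; 109503 = 221·495 + 108; 495 = 4·108 + 63; 108 = 1·63 + 45; 63 = 1·45 + 18; 45 = 2·18 + 9; 18 = 2·9 + 0 → gcd = 9; 360 = 9·40.
Back-substitution yields 219501·(-5088) + 109503·(10199) = 9, so one solution is s = -5088·40 = -203520, t = 10199·40 = 407960.
Solutions in s differ by 109503/9 = 12167; the one in [0, 12167) is -203520 mod 12167 = 3319.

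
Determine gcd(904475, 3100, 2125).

gcd(904475, 3100): 904475 = 291·3100 + 2375; 3100 = 1·2375 + 725; 2375 = 3·725 + 200; 725 = 3·200 + 125; 200 = 1·125 + 75; 125 = 1·75 + 50; 75 = 1·50 + 25; 50 = 2·25 + 0 → 25
gcd(25, 2125): 2125 = 85·25 + 0 → 25

25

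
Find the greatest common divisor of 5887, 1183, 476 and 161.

7

5887 = 7 · 29²; 1183 = 7 · 13²; 476 = 2² · 7 · 17; 161 = 7 · 23
gcd takes min exponent of each prime: 7 = 7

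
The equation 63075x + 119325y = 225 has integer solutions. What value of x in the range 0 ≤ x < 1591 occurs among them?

Euclid: 119325 = 1·63075 + 56250; 63075 = 1·56250 + 6825; 56250 = 8·6825 + 1650; 6825 = 4·1650 + 225; 1650 = 7·225 + 75; 225 = 3·75 + 0 → gcd = 75; 225 = 75·3.
Back-substitution yields 63075·(-507) + 119325·(268) = 75, so one solution is x = -507·3 = -1521, y = 268·3 = 804.
Solutions in x differ by 119325/75 = 1591; the one in [0, 1591) is -1521 mod 1591 = 70.

70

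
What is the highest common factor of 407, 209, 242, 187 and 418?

11

gcd(407, 209): 407 = 1·209 + 198; 209 = 1·198 + 11; 198 = 18·11 + 0 → 11
gcd(11, 242): 242 = 22·11 + 0 → 11
gcd(11, 187): 187 = 17·11 + 0 → 11
gcd(11, 418): 418 = 38·11 + 0 → 11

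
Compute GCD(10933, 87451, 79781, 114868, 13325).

13

gcd(10933, 87451): 87451 = 7·10933 + 10920; 10933 = 1·10920 + 13; 10920 = 840·13 + 0 → 13
gcd(13, 79781): 79781 = 6137·13 + 0 → 13
gcd(13, 114868): 114868 = 8836·13 + 0 → 13
gcd(13, 13325): 13325 = 1025·13 + 0 → 13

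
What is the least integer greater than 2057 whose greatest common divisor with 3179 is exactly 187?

2244

Multiples of 187 above 2057: 187·12, 187·13, … . Need the cofactor coprime to 3179/187 = 17.
Checking s = 12, 13, … the first with gcd(s, 17) = 1 is s = 12, giving 2244.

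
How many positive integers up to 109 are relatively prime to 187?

94

187 = 11·17. Inclusion–exclusion on these primes:
109 − ⌊109/11⌋ − ⌊109/17⌋ + ⌊109/187⌋ = 94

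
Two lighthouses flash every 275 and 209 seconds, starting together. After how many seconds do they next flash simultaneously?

5225

275 = 5² · 11; 209 = 11 · 19
max exponents: 5² · 11 · 19 = 5225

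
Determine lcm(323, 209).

3553

323 = 17 · 19; 209 = 11 · 19
max exponents: 11 · 17 · 19 = 3553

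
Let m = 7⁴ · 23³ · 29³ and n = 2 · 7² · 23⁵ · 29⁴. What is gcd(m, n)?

14540307187

min exponent per shared prime: 7² · 23³ · 29³ = 14540307187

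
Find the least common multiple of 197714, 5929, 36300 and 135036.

lcm(197714, 5929) = 197714·5929/gcd = 1172246306/121 = 9687986
lcm(9687986, 36300) = 9687986·36300/gcd = 351673891800/242 = 1453197900
lcm(1453197900, 135036) = 1453197900·135036/gcd = 196234031624400/1452 = 135147404700

135147404700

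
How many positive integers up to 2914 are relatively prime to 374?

1247

Prime factors of 374: 2, 11, 17. Count integers ≤ 2914 divisible by none of them.
By inclusion–exclusion: 2914 − ⌊2914/2⌋ − ⌊2914/11⌋ − ⌊2914/17⌋ + ⌊2914/22⌋ + ⌊2914/34⌋ + ⌊2914/187⌋ − ⌊2914/374⌋ = 1247.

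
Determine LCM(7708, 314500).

606041500

gcd first: 314500 = 40·7708 + 6180; 7708 = 1·6180 + 1528; 6180 = 4·1528 + 68; 1528 = 22·68 + 32; 68 = 2·32 + 4; 32 = 8·4 + 0 → gcd = 4
lcm = 7708·314500/gcd = 2424166000/4 = 606041500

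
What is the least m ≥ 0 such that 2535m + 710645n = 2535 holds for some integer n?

1

Euclid: 710645 = 280·2535 + 845; 2535 = 3·845 + 0 → gcd = 845; 2535 = 845·3.
Back-substitution yields 2535·(-280) + 710645·(1) = 845, so one solution is m = -280·3 = -840, n = 1·3 = 3.
Solutions in m differ by 710645/845 = 841; the one in [0, 841) is -840 mod 841 = 1.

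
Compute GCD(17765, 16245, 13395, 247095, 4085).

95

17765 = 5 · 11 · 17 · 19; 16245 = 3² · 5 · 19²; 13395 = 3 · 5 · 19 · 47; 247095 = 3² · 5 · 17² · 19; 4085 = 5 · 19 · 43
gcd takes min exponent of each prime: 5 · 19 = 95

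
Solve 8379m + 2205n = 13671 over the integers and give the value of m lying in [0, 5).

4

Reduce mod 2205: 8379m ≡ 13671 (mod 2205). With g = gcd(8379, 2205) = 441 dividing 13671, divide through: 19m ≡ 31 (mod 5).
Since gcd(19, 5) = 1, m ≡ 31·(19)⁻¹ ≡ 4 (mod 5). Smallest non-negative: 4.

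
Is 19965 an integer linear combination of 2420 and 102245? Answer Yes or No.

Yes

By Bézout, 2420m + 102245n = 19965 has integer solutions iff gcd(2420, 102245) | 19965.
Euclid: 102245 = 42·2420 + 605; 2420 = 4·605 + 0. gcd = 605; 19965 mod 605 = 0. Yes.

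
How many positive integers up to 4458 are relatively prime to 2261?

Prime factors of 2261: 7, 17, 19. Count integers ≤ 4458 divisible by none of them.
By inclusion–exclusion: 4458 − ⌊4458/7⌋ − ⌊4458/17⌋ − ⌊4458/19⌋ + ⌊4458/119⌋ + ⌊4458/133⌋ + ⌊4458/323⌋ − ⌊4458/2261⌋ = 3408.

3408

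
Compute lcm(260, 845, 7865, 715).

260 = 2² · 5 · 13; 845 = 5 · 13²; 7865 = 5 · 11² · 13; 715 = 5 · 11 · 13
lcm takes max exponent of each prime: 2² · 5 · 11² · 13² = 408980

408980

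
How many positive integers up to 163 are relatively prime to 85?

123

Prime factors of 85: 5, 17. Count integers ≤ 163 divisible by none of them.
By inclusion–exclusion: 163 − ⌊163/5⌋ − ⌊163/17⌋ + ⌊163/85⌋ = 123.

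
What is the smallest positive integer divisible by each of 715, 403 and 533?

lcm(715, 403) = 715·403/gcd = 288145/13 = 22165
lcm(22165, 533) = 22165·533/gcd = 11813945/13 = 908765

908765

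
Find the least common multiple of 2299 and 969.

gcd first: 2299 = 2·969 + 361; 969 = 2·361 + 247; 361 = 1·247 + 114; 247 = 2·114 + 19; 114 = 6·19 + 0 → gcd = 19
lcm = 2299·969/gcd = 2227731/19 = 117249

117249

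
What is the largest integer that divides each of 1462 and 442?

34

1462 = 2 · 17 · 43
442 = 2 · 13 · 17
Common: 2 · 17 = 34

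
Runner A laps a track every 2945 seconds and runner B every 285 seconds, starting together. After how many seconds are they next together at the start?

8835

gcd first: 2945 = 10·285 + 95; 285 = 3·95 + 0 → gcd = 95
lcm = 2945·285/gcd = 839325/95 = 8835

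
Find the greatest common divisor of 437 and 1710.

19

Euclid: 1710 = 3·437 + 399; 437 = 1·399 + 38; 399 = 10·38 + 19; 38 = 2·19 + 0. Last nonzero remainder: 19.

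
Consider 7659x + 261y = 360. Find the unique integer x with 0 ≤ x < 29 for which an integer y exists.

4

Euclid: 7659 = 29·261 + 90; 261 = 2·90 + 81; 90 = 1·81 + 9; 81 = 9·9 + 0 → gcd = 9; 360 = 9·40.
Back-substitution yields 7659·(3) + 261·(-88) = 9, so one solution is x = 3·40 = 120, y = -88·40 = -3520.
Solutions in x differ by 261/9 = 29; the one in [0, 29) is 120 mod 29 = 4.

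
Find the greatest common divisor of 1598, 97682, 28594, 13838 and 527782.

gcd(1598, 97682): 97682 = 61·1598 + 204; 1598 = 7·204 + 170; 204 = 1·170 + 34; 170 = 5·34 + 0 → 34
gcd(34, 28594): 28594 = 841·34 + 0 → 34
gcd(34, 13838): 13838 = 407·34 + 0 → 34
gcd(34, 527782): 527782 = 15523·34 + 0 → 34

34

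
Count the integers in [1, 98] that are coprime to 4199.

Prime factors of 4199: 13, 17, 19. Count integers ≤ 98 divisible by none of them.
By inclusion–exclusion: 98 − ⌊98/13⌋ − ⌊98/17⌋ − ⌊98/19⌋ + ⌊98/221⌋ + ⌊98/247⌋ + ⌊98/323⌋ − ⌊98/4199⌋ = 81.

81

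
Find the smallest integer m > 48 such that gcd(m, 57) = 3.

57 = 3·19. Any m with gcd(m, 57) = 3 is a multiple of 3, say 3s, with s coprime to 19.
Need s > 48/3, so s ≥ 17. First s ≥ 17 with gcd(s, 19) = 1 is s = 17. Thus m = 3·17 = 51.

51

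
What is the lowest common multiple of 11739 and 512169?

gcd first: 512169 = 43·11739 + 7392; 11739 = 1·7392 + 4347; 7392 = 1·4347 + 3045; 4347 = 1·3045 + 1302; 3045 = 2·1302 + 441; 1302 = 2·441 + 420; 441 = 1·420 + 21; 420 = 20·21 + 0 → gcd = 21
lcm = 11739·512169/gcd = 6012351891/21 = 286302471

286302471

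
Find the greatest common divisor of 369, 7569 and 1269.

9

gcd(369, 7569): 7569 = 20·369 + 189; 369 = 1·189 + 180; 189 = 1·180 + 9; 180 = 20·9 + 0 → 9
gcd(9, 1269): 1269 = 141·9 + 0 → 9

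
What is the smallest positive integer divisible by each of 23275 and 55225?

51414475

23275 = 5² · 7² · 19; 55225 = 5² · 47²
max exponents: 5² · 7² · 19 · 47² = 51414475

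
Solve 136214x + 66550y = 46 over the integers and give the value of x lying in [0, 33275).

Reduce mod 66550: 136214x ≡ 46 (mod 66550). With g = gcd(136214, 66550) = 2 dividing 46, divide through: 68107x ≡ 23 (mod 33275).
Since gcd(68107, 33275) = 1, x ≡ 23·(68107)⁻¹ ≡ 22739 (mod 33275). Smallest non-negative: 22739.

22739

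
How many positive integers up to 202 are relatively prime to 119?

164

119 = 7·17. Inclusion–exclusion on these primes:
202 − ⌊202/7⌋ − ⌊202/17⌋ + ⌊202/119⌋ = 164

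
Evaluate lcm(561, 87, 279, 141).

71111799

561 = 3 · 11 · 17; 87 = 3 · 29; 279 = 3² · 31; 141 = 3 · 47
lcm takes max exponent of each prime: 3² · 11 · 17 · 29 · 31 · 47 = 71111799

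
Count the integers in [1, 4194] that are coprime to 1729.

1729 = 7·13·19. Inclusion–exclusion on these primes:
4194 − ⌊4194/7⌋ − ⌊4194/13⌋ − ⌊4194/19⌋ + ⌊4194/91⌋ + ⌊4194/133⌋ + ⌊4194/247⌋ − ⌊4194/1729⌋ = 3144

3144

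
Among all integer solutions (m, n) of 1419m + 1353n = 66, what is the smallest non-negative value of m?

Reduce mod 1353: 1419m ≡ 66 (mod 1353). With g = gcd(1419, 1353) = 33 dividing 66, divide through: 43m ≡ 2 (mod 41).
Since gcd(43, 41) = 1, m ≡ 2·(43)⁻¹ ≡ 1 (mod 41). Smallest non-negative: 1.

1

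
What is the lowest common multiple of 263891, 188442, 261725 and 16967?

161857544850

lcm(263891, 188442) = 263891·188442/gcd = 49728147822/361 = 137751102
lcm(137751102, 261725) = 137751102·261725/gcd = 36052907170950/10469 = 3443777550
lcm(3443777550, 16967) = 3443777550·16967/gcd = 58430573690850/361 = 161857544850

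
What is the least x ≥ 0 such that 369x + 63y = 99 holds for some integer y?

3

gcd(369, 63) = 9 (Euclid: 369 = 5·63 + 54; 63 = 1·54 + 9; 54 = 6·9 + 0), and 9 | 99.
Extended Euclid: 369·(-1) + 63·(6) = 9. Scale by 11: x₀ = -11.
General solution x = x₀ + 7t; reducing mod 7 gives x = 3 (and y = -16).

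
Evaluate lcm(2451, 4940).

637260

2451 = 3 · 19 · 43; 4940 = 2² · 5 · 13 · 19
max exponents: 2² · 3 · 5 · 13 · 19 · 43 = 637260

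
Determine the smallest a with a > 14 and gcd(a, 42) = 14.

28

Multiples of 14 above 14: 14·2, 14·3, … . Need the cofactor coprime to 42/14 = 3.
Checking s = 2, 3, … the first with gcd(s, 3) = 1 is s = 2, giving 28.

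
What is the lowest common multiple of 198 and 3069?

198 = 2 · 3² · 11; 3069 = 3² · 11 · 31
max exponents: 2 · 3² · 11 · 31 = 6138

6138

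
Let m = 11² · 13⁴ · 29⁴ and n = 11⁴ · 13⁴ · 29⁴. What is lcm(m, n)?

295757755316881

max exponent per prime: 11⁴ · 13⁴ · 29⁴ = 295757755316881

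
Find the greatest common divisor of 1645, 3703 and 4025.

7

1645 = 5 · 7 · 47; 3703 = 7 · 23²; 4025 = 5² · 7 · 23
gcd takes min exponent of each prime: 7 = 7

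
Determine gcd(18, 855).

9

Euclid: 855 = 47·18 + 9; 18 = 2·9 + 0. Last nonzero remainder: 9.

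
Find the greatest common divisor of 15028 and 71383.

Euclid: 71383 = 4·15028 + 11271; 15028 = 1·11271 + 3757; 11271 = 3·3757 + 0. Last nonzero remainder: 3757.

3757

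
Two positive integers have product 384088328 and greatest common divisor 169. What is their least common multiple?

For any two positive integers, gcd × lcm equals their product. Hence lcm = 384088328 / 169 = 2272712.

2272712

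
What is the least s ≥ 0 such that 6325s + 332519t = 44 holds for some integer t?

19662

Reduce mod 332519: 6325s ≡ 44 (mod 332519). With g = gcd(6325, 332519) = 11 dividing 44, divide through: 575s ≡ 4 (mod 30229).
Since gcd(575, 30229) = 1, s ≡ 4·(575)⁻¹ ≡ 19662 (mod 30229). Smallest non-negative: 19662.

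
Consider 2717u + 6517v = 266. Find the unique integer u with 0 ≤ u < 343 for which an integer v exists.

Euclid: 6517 = 2·2717 + 1083; 2717 = 2·1083 + 551; 1083 = 1·551 + 532; 551 = 1·532 + 19; 532 = 28·19 + 0 → gcd = 19; 266 = 19·14.
Back-substitution yields 2717·(12) + 6517·(-5) = 19, so one solution is u = 12·14 = 168, v = -5·14 = -70.
Solutions in u differ by 6517/19 = 343; the one in [0, 343) is 168 mod 343 = 168.

168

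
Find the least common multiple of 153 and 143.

21879

153 = 3² · 17; 143 = 11 · 13
max exponents: 3² · 11 · 13 · 17 = 21879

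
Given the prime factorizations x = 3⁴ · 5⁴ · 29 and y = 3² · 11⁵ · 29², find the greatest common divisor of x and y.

min exponent per shared prime: 3² · 29 = 261

261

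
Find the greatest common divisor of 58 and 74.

Euclid: 74 = 1·58 + 16; 58 = 3·16 + 10; 16 = 1·10 + 6; 10 = 1·6 + 4; 6 = 1·4 + 2; 4 = 2·2 + 0. Last nonzero remainder: 2.

2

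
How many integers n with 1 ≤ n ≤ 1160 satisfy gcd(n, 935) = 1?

935 = 5·11·17. Inclusion–exclusion on these primes:
1160 − ⌊1160/5⌋ − ⌊1160/11⌋ − ⌊1160/17⌋ + ⌊1160/55⌋ + ⌊1160/85⌋ + ⌊1160/187⌋ − ⌊1160/935⌋ = 794

794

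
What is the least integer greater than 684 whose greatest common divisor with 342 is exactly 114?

gcd(a, 342) = 114 forces 114 | a; write a = 114s. Then gcd(114s, 114·3) = 114·gcd(s, 3), so need gcd(s, 3) = 1.
114s > 684 gives s ≥ 7. The least s ≥ 7 coprime to 3 is 7, so a = 114·7 = 798.

798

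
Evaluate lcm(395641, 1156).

gcd first: 395641 = 342·1156 + 289; 1156 = 4·289 + 0 → gcd = 289
lcm = 395641·1156/gcd = 457360996/289 = 1582564

1582564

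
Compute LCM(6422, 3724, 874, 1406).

lcm(6422, 3724) = 6422·3724/gcd = 23915528/38 = 629356
lcm(629356, 874) = 629356·874/gcd = 550057144/38 = 14475188
lcm(14475188, 1406) = 14475188·1406/gcd = 20352114328/38 = 535581956

535581956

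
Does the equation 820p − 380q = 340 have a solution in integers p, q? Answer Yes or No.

By Bézout, 820p − 380q = 340 has integer solutions iff gcd(820, 380) | 340.
Euclid: 820 = 2·380 + 60; 380 = 6·60 + 20; 60 = 3·20 + 0. gcd = 20; 340 mod 20 = 0. Yes.

Yes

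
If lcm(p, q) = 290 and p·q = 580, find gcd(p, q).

2

gcd·lcm = product, so gcd = 580/290 = 2.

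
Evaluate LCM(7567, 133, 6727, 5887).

116197482373

7567 = 7 · 23 · 47; 133 = 7 · 19; 6727 = 7 · 31²; 5887 = 7 · 29²
lcm takes max exponent of each prime: 7 · 19 · 23 · 29² · 31² · 47 = 116197482373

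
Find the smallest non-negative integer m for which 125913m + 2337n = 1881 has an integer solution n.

Reduce mod 2337: 125913m ≡ 1881 (mod 2337). With g = gcd(125913, 2337) = 57 dividing 1881, divide through: 2209m ≡ 33 (mod 41).
Since gcd(2209, 41) = 1, m ≡ 33·(2209)⁻¹ ≡ 18 (mod 41). Smallest non-negative: 18.

18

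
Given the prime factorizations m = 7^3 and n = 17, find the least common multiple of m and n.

max exponent per prime: 7^3 · 17 = 5831

5831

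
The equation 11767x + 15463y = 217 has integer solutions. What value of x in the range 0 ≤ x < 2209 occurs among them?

gcd(11767, 15463) = 7 (Euclid: 15463 = 1·11767 + 3696; 11767 = 3·3696 + 679; 3696 = 5·679 + 301; 679 = 2·301 + 77; 301 = 3·77 + 70; 77 = 1·70 + 7; 70 = 10·7 + 0), and 7 | 217.
Extended Euclid: 11767·(205) + 15463·(-156) = 7. Scale by 31: x₀ = 6355.
General solution x = x₀ + 2209t; reducing mod 2209 gives x = 1937 (and y = -1474).

1937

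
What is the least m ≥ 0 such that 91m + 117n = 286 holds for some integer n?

Reduce mod 117: 91m ≡ 286 (mod 117). With g = gcd(91, 117) = 13 dividing 286, divide through: 7m ≡ 22 (mod 9).
Since gcd(7, 9) = 1, m ≡ 22·(7)⁻¹ ≡ 7 (mod 9). Smallest non-negative: 7.

7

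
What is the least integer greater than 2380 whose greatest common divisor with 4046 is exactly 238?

2618

Multiples of 238 above 2380: 238·11, 238·12, … . Need the cofactor coprime to 4046/238 = 17.
Checking s = 11, 12, … the first with gcd(s, 17) = 1 is s = 11, giving 2618.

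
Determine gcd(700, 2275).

Euclid: 2275 = 3·700 + 175; 700 = 4·175 + 0. Last nonzero remainder: 175.

175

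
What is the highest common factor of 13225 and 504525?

25

13225 = 5² · 23²
504525 = 3 · 5² · 7 · 31²
Common: 5² = 25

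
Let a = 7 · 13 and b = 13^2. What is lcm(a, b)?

1183

max exponent per prime: 7 · 13^2 = 1183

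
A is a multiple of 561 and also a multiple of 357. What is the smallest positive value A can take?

gcd first: 561 = 1·357 + 204; 357 = 1·204 + 153; 204 = 1·153 + 51; 153 = 3·51 + 0 → gcd = 51
lcm = 561·357/gcd = 200277/51 = 3927

3927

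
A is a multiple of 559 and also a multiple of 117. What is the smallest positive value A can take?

559 = 13 · 43; 117 = 3² · 13
max exponents: 3² · 13 · 43 = 5031

5031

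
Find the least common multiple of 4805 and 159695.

gcd first: 159695 = 33·4805 + 1130; 4805 = 4·1130 + 285; 1130 = 3·285 + 275; 285 = 1·275 + 10; 275 = 27·10 + 5; 10 = 2·5 + 0 → gcd = 5
lcm = 4805·159695/gcd = 767334475/5 = 153466895

153466895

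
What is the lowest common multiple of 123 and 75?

3075

gcd first: 123 = 1·75 + 48; 75 = 1·48 + 27; 48 = 1·27 + 21; 27 = 1·21 + 6; 21 = 3·6 + 3; 6 = 2·3 + 0 → gcd = 3
lcm = 123·75/gcd = 9225/3 = 3075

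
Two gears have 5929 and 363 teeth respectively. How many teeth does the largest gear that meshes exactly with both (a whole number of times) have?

121

5929 = 7² · 11²
363 = 3 · 11²
Common: 11² = 121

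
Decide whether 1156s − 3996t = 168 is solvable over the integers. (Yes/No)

Yes

gcd(1156, 3996): 3996 = 3·1156 + 528; 1156 = 2·528 + 100; 528 = 5·100 + 28; 100 = 3·28 + 16; 28 = 1·16 + 12; 16 = 1·12 + 4; 12 = 3·4 + 0 → 4
4 divides 168, so a solution exists.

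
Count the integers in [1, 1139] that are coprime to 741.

665

Prime factors of 741: 3, 13, 19. Count integers ≤ 1139 divisible by none of them.
By inclusion–exclusion: 1139 − ⌊1139/3⌋ − ⌊1139/13⌋ − ⌊1139/19⌋ + ⌊1139/39⌋ + ⌊1139/57⌋ + ⌊1139/247⌋ − ⌊1139/741⌋ = 665.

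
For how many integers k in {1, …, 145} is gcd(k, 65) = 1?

107

65 = 5·13. Inclusion–exclusion on these primes:
145 − ⌊145/5⌋ − ⌊145/13⌋ + ⌊145/65⌋ = 107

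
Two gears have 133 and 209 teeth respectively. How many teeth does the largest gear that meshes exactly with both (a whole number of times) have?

19

Euclid: 209 = 1·133 + 76; 133 = 1·76 + 57; 76 = 1·57 + 19; 57 = 3·19 + 0. Last nonzero remainder: 19.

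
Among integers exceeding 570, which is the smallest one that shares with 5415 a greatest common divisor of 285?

Multiples of 285 above 570: 285·3, 285·4, … . Need the cofactor coprime to 5415/285 = 19.
Checking s = 3, 4, … the first with gcd(s, 19) = 1 is s = 3, giving 855.

855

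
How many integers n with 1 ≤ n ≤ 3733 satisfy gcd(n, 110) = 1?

1358

Prime factors of 110: 2, 5, 11. Count integers ≤ 3733 divisible by none of them.
By inclusion–exclusion: 3733 − ⌊3733/2⌋ − ⌊3733/5⌋ − ⌊3733/11⌋ + ⌊3733/10⌋ + ⌊3733/22⌋ + ⌊3733/55⌋ − ⌊3733/110⌋ = 1358.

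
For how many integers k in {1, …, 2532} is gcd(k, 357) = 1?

357 = 3·7·17. Inclusion–exclusion on these primes:
2532 − ⌊2532/3⌋ − ⌊2532/7⌋ − ⌊2532/17⌋ + ⌊2532/21⌋ + ⌊2532/51⌋ + ⌊2532/119⌋ − ⌊2532/357⌋ = 1362

1362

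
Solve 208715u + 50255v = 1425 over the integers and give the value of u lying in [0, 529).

Euclid: 208715 = 4·50255 + 7695; 50255 = 6·7695 + 4085; 7695 = 1·4085 + 3610; 4085 = 1·3610 + 475; 3610 = 7·475 + 285; 475 = 1·285 + 190; 285 = 1·190 + 95; 190 = 2·95 + 0 → gcd = 95; 1425 = 95·15.
Back-substitution yields 208715·(209) + 50255·(-868) = 95, so one solution is u = 209·15 = 3135, v = -868·15 = -13020.
Solutions in u differ by 50255/95 = 529; the one in [0, 529) is 3135 mod 529 = 490.

490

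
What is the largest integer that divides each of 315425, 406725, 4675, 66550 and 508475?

275

315425 = 5² · 11 · 31 · 37; 406725 = 3 · 5² · 11 · 17 · 29; 4675 = 5² · 11 · 17; 66550 = 2 · 5² · 11³; 508475 = 5² · 11 · 43²
gcd takes min exponent of each prime: 5² · 11 = 275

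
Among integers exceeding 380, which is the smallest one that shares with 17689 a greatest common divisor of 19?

418

Multiples of 19 above 380: 19·21, 19·22, … . Need the cofactor coprime to 17689/19 = 931.
Checking s = 21, 22, … the first with gcd(s, 931) = 1 is s = 22, giving 418.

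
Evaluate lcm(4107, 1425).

1950825

gcd first: 4107 = 2·1425 + 1257; 1425 = 1·1257 + 168; 1257 = 7·168 + 81; 168 = 2·81 + 6; 81 = 13·6 + 3; 6 = 2·3 + 0 → gcd = 3
lcm = 4107·1425/gcd = 5852475/3 = 1950825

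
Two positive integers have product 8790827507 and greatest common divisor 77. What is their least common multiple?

114166591

gcd·lcm = product, so lcm = 8790827507/77 = 114166591.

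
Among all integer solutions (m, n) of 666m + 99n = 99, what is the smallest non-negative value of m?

Euclid: 666 = 6·99 + 72; 99 = 1·72 + 27; 72 = 2·27 + 18; 27 = 1·18 + 9; 18 = 2·9 + 0 → gcd = 9; 99 = 9·11.
Back-substitution yields 666·(-4) + 99·(27) = 9, so one solution is m = -4·11 = -44, n = 27·11 = 297.
Solutions in m differ by 99/9 = 11; the one in [0, 11) is -44 mod 11 = 0.

0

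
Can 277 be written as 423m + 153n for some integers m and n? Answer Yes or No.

No

gcd(423, 153): 423 = 2·153 + 117; 153 = 1·117 + 36; 117 = 3·36 + 9; 36 = 4·9 + 0 → 9
9 does not divide 277, so a solution does not exist.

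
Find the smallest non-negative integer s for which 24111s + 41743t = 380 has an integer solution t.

464

gcd(24111, 41743) = 19 (Euclid: 41743 = 1·24111 + 17632; 24111 = 1·17632 + 6479; 17632 = 2·6479 + 4674; 6479 = 1·4674 + 1805; 4674 = 2·1805 + 1064; 1805 = 1·1064 + 741; 1064 = 1·741 + 323; 741 = 2·323 + 95; 323 = 3·95 + 38; 95 = 2·38 + 19; 38 = 2·19 + 0), and 19 | 380.
Extended Euclid: 24111·(902) + 41743·(-521) = 19. Scale by 20: s₀ = 18040.
General solution s = s₀ + 2197k; reducing mod 2197 gives s = 464 (and t = -268).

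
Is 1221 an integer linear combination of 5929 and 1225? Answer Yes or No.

By Bézout, 5929s − 1225t = 1221 has integer solutions iff gcd(5929, 1225) | 1221.
Euclid: 5929 = 4·1225 + 1029; 1225 = 1·1029 + 196; 1029 = 5·196 + 49; 196 = 4·49 + 0. gcd = 49; 1221 mod 49 = 45. No.

No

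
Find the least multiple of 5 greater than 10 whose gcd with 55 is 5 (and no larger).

15

55 = 5·11. Any m with gcd(m, 55) = 5 is a multiple of 5, say 5s, with s coprime to 11.
Need s > 10/5, so s ≥ 3. First s ≥ 3 with gcd(s, 11) = 1 is s = 3. Thus m = 5·3 = 15.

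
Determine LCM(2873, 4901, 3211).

lcm(2873, 4901) = 2873·4901/gcd = 14080573/169 = 83317
lcm(83317, 3211) = 83317·3211/gcd = 267530887/169 = 1583023

1583023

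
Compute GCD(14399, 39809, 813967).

gcd(14399, 39809): 39809 = 2·14399 + 11011; 14399 = 1·11011 + 3388; 11011 = 3·3388 + 847; 3388 = 4·847 + 0 → 847
gcd(847, 813967): 813967 = 961·847 + 0 → 847

847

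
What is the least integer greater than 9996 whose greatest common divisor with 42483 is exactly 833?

42483 = 833·51. Any t with gcd(t, 42483) = 833 is a multiple of 833, say 833s, with s coprime to 51.
Need s > 9996/833, so s ≥ 13. First s ≥ 13 with gcd(s, 51) = 1 is s = 13. Thus t = 833·13 = 10829.

10829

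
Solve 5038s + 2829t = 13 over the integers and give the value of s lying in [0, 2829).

gcd(5038, 2829) = 1 (Euclid: 5038 = 1·2829 + 2209; 2829 = 1·2209 + 620; 2209 = 3·620 + 349; 620 = 1·349 + 271; 349 = 1·271 + 78; 271 = 3·78 + 37; 78 = 2·37 + 4; 37 = 9·4 + 1; 4 = 4·1 + 0), and 1 | 13.
Extended Euclid: 5038·(-689) + 2829·(1227) = 1. Scale by 13: s₀ = -8957.
General solution s = s₀ + 2829k; reducing mod 2829 gives s = 2359 (and t = -4201).

2359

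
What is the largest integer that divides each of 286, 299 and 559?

13

gcd(286, 299): 299 = 1·286 + 13; 286 = 22·13 + 0 → 13
gcd(13, 559): 559 = 43·13 + 0 → 13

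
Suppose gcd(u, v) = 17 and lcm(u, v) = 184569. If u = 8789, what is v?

357

Using uv = gcd(u,v)·lcm(u,v) = 17·184569 = 3137673, we get v = 3137673/8789 = 357.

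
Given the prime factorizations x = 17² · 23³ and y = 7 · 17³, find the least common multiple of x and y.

418435297

max exponent per prime: 7 · 17³ · 23³ = 418435297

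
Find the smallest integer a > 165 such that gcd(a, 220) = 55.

gcd(a, 220) = 55 forces 55 | a; write a = 55s. Then gcd(55s, 55·4) = 55·gcd(s, 4), so need gcd(s, 4) = 1.
55s > 165 gives s ≥ 4. The least s ≥ 4 coprime to 4 is 5, so a = 55·5 = 275.

275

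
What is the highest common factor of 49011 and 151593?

3

49011 = 3 · 17 · 31²
151593 = 3 · 13³ · 23
Common: 3 = 3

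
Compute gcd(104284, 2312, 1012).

4

104284 = 2² · 29² · 31; 2312 = 2³ · 17²; 1012 = 2² · 11 · 23
gcd takes min exponent of each prime: 2² = 4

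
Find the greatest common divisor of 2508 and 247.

2508 = 2² · 3 · 11 · 19
247 = 13 · 19
Common: 19 = 19

19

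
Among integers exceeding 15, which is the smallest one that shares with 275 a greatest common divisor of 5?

275 = 5·55. Any t with gcd(t, 275) = 5 is a multiple of 5, say 5s, with s coprime to 55.
Need s > 15/5, so s ≥ 4. First s ≥ 4 with gcd(s, 55) = 1 is s = 4. Thus t = 5·4 = 20.

20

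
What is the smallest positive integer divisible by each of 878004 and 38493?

3755223108

878004 = 2² · 3² · 29³; 38493 = 3² · 7 · 13 · 47
max exponents: 2² · 3² · 7 · 13 · 29³ · 47 = 3755223108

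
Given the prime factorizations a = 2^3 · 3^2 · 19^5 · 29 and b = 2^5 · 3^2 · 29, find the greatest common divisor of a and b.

2088

min exponent per shared prime: 2^3 · 3^2 · 29 = 2088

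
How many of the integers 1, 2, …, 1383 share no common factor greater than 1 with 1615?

988

1615 = 5·17·19. Inclusion–exclusion on these primes:
1383 − ⌊1383/5⌋ − ⌊1383/17⌋ − ⌊1383/19⌋ + ⌊1383/85⌋ + ⌊1383/95⌋ + ⌊1383/323⌋ − ⌊1383/1615⌋ = 988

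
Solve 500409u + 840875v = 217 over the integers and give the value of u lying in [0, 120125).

Euclid: 840875 = 1·500409 + 340466; 500409 = 1·340466 + 159943; 340466 = 2·159943 + 20580; 159943 = 7·20580 + 15883; 20580 = 1·15883 + 4697; 15883 = 3·4697 + 1792; 4697 = 2·1792 + 1113; 1792 = 1·1113 + 679; 1113 = 1·679 + 434; 679 = 1·434 + 245; 434 = 1·245 + 189; 245 = 1·189 + 56; 189 = 3·56 + 21; 56 = 2·21 + 14; 21 = 1·14 + 7; 14 = 2·7 + 0 → gcd = 7; 217 = 7·31.
Back-substitution yields 500409·(-44577) + 840875·(26528) = 7, so one solution is u = -44577·31 = -1381887, v = 26528·31 = 822368.
Solutions in u differ by 840875/7 = 120125; the one in [0, 120125) is -1381887 mod 120125 = 59613.

59613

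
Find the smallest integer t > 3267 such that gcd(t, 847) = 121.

Multiples of 121 above 3267: 121·28, 121·29, … . Need the cofactor coprime to 847/121 = 7.
Checking s = 28, 29, … the first with gcd(s, 7) = 1 is s = 29, giving 3509.

3509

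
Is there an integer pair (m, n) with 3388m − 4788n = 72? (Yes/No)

No

By Bézout, 3388m − 4788n = 72 has integer solutions iff gcd(3388, 4788) | 72.
Euclid: 4788 = 1·3388 + 1400; 3388 = 2·1400 + 588; 1400 = 2·588 + 224; 588 = 2·224 + 140; 224 = 1·140 + 84; 140 = 1·84 + 56; 84 = 1·56 + 28; 56 = 2·28 + 0. gcd = 28; 72 mod 28 = 16. No.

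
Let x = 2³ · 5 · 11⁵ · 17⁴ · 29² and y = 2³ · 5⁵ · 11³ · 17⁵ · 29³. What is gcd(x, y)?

3739639411640

min exponent per shared prime: 2³ · 5 · 11³ · 17⁴ · 29² = 3739639411640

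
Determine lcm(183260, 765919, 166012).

183260 = 2² · 5 · 7² · 11 · 17; 765919 = 7⁴ · 11 · 29; 166012 = 2² · 7³ · 11²
lcm takes max exponent of each prime: 2² · 5 · 7⁴ · 11² · 17 · 29 = 2864537060

2864537060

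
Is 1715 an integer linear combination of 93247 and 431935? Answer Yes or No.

By Bézout, 93247s + 431935t = 1715 has integer solutions iff gcd(93247, 431935) | 1715.
Euclid: 431935 = 4·93247 + 58947; 93247 = 1·58947 + 34300; 58947 = 1·34300 + 24647; 34300 = 1·24647 + 9653; 24647 = 2·9653 + 5341; 9653 = 1·5341 + 4312; 5341 = 1·4312 + 1029; 4312 = 4·1029 + 196; 1029 = 5·196 + 49; 196 = 4·49 + 0. gcd = 49; 1715 mod 49 = 0. Yes.

Yes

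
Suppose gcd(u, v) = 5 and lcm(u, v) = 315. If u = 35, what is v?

45

u·v = gcd·lcm = 5·315 = 1575, so v = 1575/35 = 45.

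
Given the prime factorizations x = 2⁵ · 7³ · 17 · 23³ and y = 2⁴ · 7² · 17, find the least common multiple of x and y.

2270264864

max exponent per prime: 2⁵ · 7³ · 17 · 23³ = 2270264864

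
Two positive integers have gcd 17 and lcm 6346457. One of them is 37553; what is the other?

p·q = gcd·lcm = 17·6346457 = 107889769, so q = 107889769/37553 = 2873.

2873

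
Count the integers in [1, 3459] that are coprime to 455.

2190

455 = 5·7·13. Inclusion–exclusion on these primes:
3459 − ⌊3459/5⌋ − ⌊3459/7⌋ − ⌊3459/13⌋ + ⌊3459/35⌋ + ⌊3459/65⌋ + ⌊3459/91⌋ − ⌊3459/455⌋ = 2190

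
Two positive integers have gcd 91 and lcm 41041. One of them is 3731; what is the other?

1001

Using uv = gcd(u,v)·lcm(u,v) = 91·41041 = 3734731, we get v = 3734731/3731 = 1001.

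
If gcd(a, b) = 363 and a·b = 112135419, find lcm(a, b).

gcd·lcm = product, so lcm = 112135419/363 = 308913.

308913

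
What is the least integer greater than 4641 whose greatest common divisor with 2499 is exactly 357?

5355

Multiples of 357 above 4641: 357·14, 357·15, … . Need the cofactor coprime to 2499/357 = 7.
Checking s = 14, 15, … the first with gcd(s, 7) = 1 is s = 15, giving 5355.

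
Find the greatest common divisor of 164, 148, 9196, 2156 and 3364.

gcd(164, 148): 164 = 1·148 + 16; 148 = 9·16 + 4; 16 = 4·4 + 0 → 4
gcd(4, 9196): 9196 = 2299·4 + 0 → 4
gcd(4, 2156): 2156 = 539·4 + 0 → 4
gcd(4, 3364): 3364 = 841·4 + 0 → 4

4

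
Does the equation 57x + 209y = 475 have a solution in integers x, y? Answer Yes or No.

Yes

By Bézout, 57x + 209y = 475 has integer solutions iff gcd(57, 209) | 475.
Euclid: 209 = 3·57 + 38; 57 = 1·38 + 19; 38 = 2·19 + 0. gcd = 19; 475 mod 19 = 0. Yes.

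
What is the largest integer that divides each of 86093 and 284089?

1

86093 = 7³ · 251
284089 = 13² · 41²
Common: 1 = 1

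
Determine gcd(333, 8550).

9

Euclid: 8550 = 25·333 + 225; 333 = 1·225 + 108; 225 = 2·108 + 9; 108 = 12·9 + 0. Last nonzero remainder: 9.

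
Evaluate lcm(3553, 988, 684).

3553 = 11 · 17 · 19; 988 = 2² · 13 · 19; 684 = 2² · 3² · 19
lcm takes max exponent of each prime: 2² · 3² · 11 · 13 · 17 · 19 = 1662804

1662804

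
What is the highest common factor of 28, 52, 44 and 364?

28 = 2² · 7; 52 = 2² · 13; 44 = 2² · 11; 364 = 2² · 7 · 13
gcd takes min exponent of each prime: 2² = 4

4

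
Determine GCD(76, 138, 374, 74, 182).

76 = 2² · 19; 138 = 2 · 3 · 23; 374 = 2 · 11 · 17; 74 = 2 · 37; 182 = 2 · 7 · 13
gcd takes min exponent of each prime: 2 = 2

2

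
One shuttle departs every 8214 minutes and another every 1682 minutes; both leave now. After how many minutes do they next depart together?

6907974

8214 = 2 · 3 · 37²; 1682 = 2 · 29²
max exponents: 2 · 3 · 29² · 37² = 6907974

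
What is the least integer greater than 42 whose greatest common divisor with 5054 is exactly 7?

49

Multiples of 7 above 42: 7·7, 7·8, … . Need the cofactor coprime to 5054/7 = 722.
Checking s = 7, 8, … the first with gcd(s, 722) = 1 is s = 7, giving 49.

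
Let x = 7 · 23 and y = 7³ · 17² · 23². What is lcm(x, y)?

52438183

max exponent per prime: 7³ · 17² · 23² = 52438183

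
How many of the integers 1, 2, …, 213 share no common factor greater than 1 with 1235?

1235 = 5·13·19. Inclusion–exclusion on these primes:
213 − ⌊213/5⌋ − ⌊213/13⌋ − ⌊213/19⌋ + ⌊213/65⌋ + ⌊213/95⌋ + ⌊213/247⌋ − ⌊213/1235⌋ = 149

149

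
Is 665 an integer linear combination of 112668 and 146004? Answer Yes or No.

No

gcd(112668, 146004): 146004 = 1·112668 + 33336; 112668 = 3·33336 + 12660; 33336 = 2·12660 + 8016; 12660 = 1·8016 + 4644; 8016 = 1·4644 + 3372; 4644 = 1·3372 + 1272; 3372 = 2·1272 + 828; 1272 = 1·828 + 444; 828 = 1·444 + 384; 444 = 1·384 + 60; 384 = 6·60 + 24; 60 = 2·24 + 12; 24 = 2·12 + 0 → 12
12 does not divide 665, so a solution does not exist.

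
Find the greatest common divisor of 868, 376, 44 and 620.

4

868 = 2² · 7 · 31; 376 = 2³ · 47; 44 = 2² · 11; 620 = 2² · 5 · 31
gcd takes min exponent of each prime: 2² = 4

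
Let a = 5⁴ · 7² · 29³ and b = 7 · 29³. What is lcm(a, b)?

max exponent per prime: 5⁴ · 7² · 29³ = 746913125

746913125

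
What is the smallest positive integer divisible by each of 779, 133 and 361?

lcm(779, 133) = 779·133/gcd = 103607/19 = 5453
lcm(5453, 361) = 5453·361/gcd = 1968533/19 = 103607

103607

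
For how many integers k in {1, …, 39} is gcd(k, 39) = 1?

24

Prime factors of 39: 3, 13. Count integers ≤ 39 divisible by none of them.
By inclusion–exclusion: 39 − ⌊39/3⌋ − ⌊39/13⌋ + ⌊39/39⌋ = 24.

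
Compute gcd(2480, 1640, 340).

20

gcd(2480, 1640): 2480 = 1·1640 + 840; 1640 = 1·840 + 800; 840 = 1·800 + 40; 800 = 20·40 + 0 → 40
gcd(40, 340): 340 = 8·40 + 20; 40 = 2·20 + 0 → 20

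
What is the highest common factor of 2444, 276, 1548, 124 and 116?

4

gcd(2444, 276): 2444 = 8·276 + 236; 276 = 1·236 + 40; 236 = 5·40 + 36; 40 = 1·36 + 4; 36 = 9·4 + 0 → 4
gcd(4, 1548): 1548 = 387·4 + 0 → 4
gcd(4, 124): 124 = 31·4 + 0 → 4
gcd(4, 116): 116 = 29·4 + 0 → 4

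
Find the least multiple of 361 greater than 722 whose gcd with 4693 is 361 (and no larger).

1083

gcd(x, 4693) = 361 forces 361 | x; write x = 361s. Then gcd(361s, 361·13) = 361·gcd(s, 13), so need gcd(s, 13) = 1.
361s > 722 gives s ≥ 3. The least s ≥ 3 coprime to 13 is 3, so x = 361·3 = 1083.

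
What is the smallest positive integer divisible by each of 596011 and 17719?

812362993

596011 = 13 · 19² · 127; 17719 = 13 · 29 · 47
max exponents: 13 · 19² · 29 · 47 · 127 = 812362993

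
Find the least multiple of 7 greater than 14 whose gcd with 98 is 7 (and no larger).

21

98 = 7·14. Any k with gcd(k, 98) = 7 is a multiple of 7, say 7s, with s coprime to 14.
Need s > 14/7, so s ≥ 3. First s ≥ 3 with gcd(s, 14) = 1 is s = 3. Thus k = 7·3 = 21.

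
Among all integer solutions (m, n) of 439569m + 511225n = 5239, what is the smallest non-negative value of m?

gcd(439569, 511225) = 169 (Euclid: 511225 = 1·439569 + 71656; 439569 = 6·71656 + 9633; 71656 = 7·9633 + 4225; 9633 = 2·4225 + 1183; 4225 = 3·1183 + 676; 1183 = 1·676 + 507; 676 = 1·507 + 169; 507 = 3·169 + 0), and 169 | 5239.
Extended Euclid: 439569·(-849) + 511225·(730) = 169. Scale by 31: m₀ = -26319.
General solution m = m₀ + 3025t; reducing mod 3025 gives m = 906 (and n = -779).

906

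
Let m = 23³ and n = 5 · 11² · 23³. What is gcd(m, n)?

min exponent per shared prime: 23³ = 12167

12167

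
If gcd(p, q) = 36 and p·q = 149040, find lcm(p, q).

4140

gcd·lcm = product, so lcm = 149040/36 = 4140.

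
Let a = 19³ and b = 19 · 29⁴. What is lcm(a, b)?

max exponent per prime: 19³ · 29⁴ = 4851240379

4851240379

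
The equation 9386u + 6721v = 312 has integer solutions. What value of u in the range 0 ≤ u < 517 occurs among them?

159

Euclid: 9386 = 1·6721 + 2665; 6721 = 2·2665 + 1391; 2665 = 1·1391 + 1274; 1391 = 1·1274 + 117; 1274 = 10·117 + 104; 117 = 1·104 + 13; 104 = 8·13 + 0 → gcd = 13; 312 = 13·24.
Back-substitution yields 9386·(-58) + 6721·(81) = 13, so one solution is u = -58·24 = -1392, v = 81·24 = 1944.
Solutions in u differ by 6721/13 = 517; the one in [0, 517) is -1392 mod 517 = 159.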